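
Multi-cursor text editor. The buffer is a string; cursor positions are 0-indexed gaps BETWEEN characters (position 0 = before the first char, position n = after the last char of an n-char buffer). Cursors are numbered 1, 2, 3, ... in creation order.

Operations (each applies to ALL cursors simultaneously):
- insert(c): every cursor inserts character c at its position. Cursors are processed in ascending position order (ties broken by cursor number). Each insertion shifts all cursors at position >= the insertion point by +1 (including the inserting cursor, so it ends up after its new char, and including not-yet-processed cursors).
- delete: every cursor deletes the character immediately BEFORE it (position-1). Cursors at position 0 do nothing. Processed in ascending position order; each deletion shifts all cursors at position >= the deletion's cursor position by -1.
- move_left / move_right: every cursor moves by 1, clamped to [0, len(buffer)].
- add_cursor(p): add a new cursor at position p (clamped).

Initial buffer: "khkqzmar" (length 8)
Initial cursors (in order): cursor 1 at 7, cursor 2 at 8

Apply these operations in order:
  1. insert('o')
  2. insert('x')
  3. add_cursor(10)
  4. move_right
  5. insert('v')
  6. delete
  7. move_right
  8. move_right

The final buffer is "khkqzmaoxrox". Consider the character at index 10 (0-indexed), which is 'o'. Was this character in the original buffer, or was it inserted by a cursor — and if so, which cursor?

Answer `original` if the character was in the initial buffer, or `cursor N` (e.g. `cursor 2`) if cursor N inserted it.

Answer: cursor 2

Derivation:
After op 1 (insert('o')): buffer="khkqzmaoro" (len 10), cursors c1@8 c2@10, authorship .......1.2
After op 2 (insert('x')): buffer="khkqzmaoxrox" (len 12), cursors c1@9 c2@12, authorship .......11.22
After op 3 (add_cursor(10)): buffer="khkqzmaoxrox" (len 12), cursors c1@9 c3@10 c2@12, authorship .......11.22
After op 4 (move_right): buffer="khkqzmaoxrox" (len 12), cursors c1@10 c3@11 c2@12, authorship .......11.22
After op 5 (insert('v')): buffer="khkqzmaoxrvovxv" (len 15), cursors c1@11 c3@13 c2@15, authorship .......11.12322
After op 6 (delete): buffer="khkqzmaoxrox" (len 12), cursors c1@10 c3@11 c2@12, authorship .......11.22
After op 7 (move_right): buffer="khkqzmaoxrox" (len 12), cursors c1@11 c2@12 c3@12, authorship .......11.22
After op 8 (move_right): buffer="khkqzmaoxrox" (len 12), cursors c1@12 c2@12 c3@12, authorship .......11.22
Authorship (.=original, N=cursor N): . . . . . . . 1 1 . 2 2
Index 10: author = 2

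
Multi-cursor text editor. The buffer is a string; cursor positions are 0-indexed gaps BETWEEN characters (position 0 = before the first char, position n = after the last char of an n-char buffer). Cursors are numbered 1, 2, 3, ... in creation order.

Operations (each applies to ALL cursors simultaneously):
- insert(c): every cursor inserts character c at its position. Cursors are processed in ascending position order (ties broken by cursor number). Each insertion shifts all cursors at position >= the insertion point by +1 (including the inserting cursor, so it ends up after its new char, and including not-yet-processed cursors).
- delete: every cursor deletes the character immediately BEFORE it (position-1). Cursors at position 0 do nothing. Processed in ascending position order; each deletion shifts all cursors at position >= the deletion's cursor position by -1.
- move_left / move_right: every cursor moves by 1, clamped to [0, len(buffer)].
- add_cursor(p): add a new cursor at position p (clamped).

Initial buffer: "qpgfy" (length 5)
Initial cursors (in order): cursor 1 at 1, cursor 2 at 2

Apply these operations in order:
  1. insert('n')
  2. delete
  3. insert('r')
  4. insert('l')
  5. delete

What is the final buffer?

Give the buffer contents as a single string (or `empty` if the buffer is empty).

Answer: qrprgfy

Derivation:
After op 1 (insert('n')): buffer="qnpngfy" (len 7), cursors c1@2 c2@4, authorship .1.2...
After op 2 (delete): buffer="qpgfy" (len 5), cursors c1@1 c2@2, authorship .....
After op 3 (insert('r')): buffer="qrprgfy" (len 7), cursors c1@2 c2@4, authorship .1.2...
After op 4 (insert('l')): buffer="qrlprlgfy" (len 9), cursors c1@3 c2@6, authorship .11.22...
After op 5 (delete): buffer="qrprgfy" (len 7), cursors c1@2 c2@4, authorship .1.2...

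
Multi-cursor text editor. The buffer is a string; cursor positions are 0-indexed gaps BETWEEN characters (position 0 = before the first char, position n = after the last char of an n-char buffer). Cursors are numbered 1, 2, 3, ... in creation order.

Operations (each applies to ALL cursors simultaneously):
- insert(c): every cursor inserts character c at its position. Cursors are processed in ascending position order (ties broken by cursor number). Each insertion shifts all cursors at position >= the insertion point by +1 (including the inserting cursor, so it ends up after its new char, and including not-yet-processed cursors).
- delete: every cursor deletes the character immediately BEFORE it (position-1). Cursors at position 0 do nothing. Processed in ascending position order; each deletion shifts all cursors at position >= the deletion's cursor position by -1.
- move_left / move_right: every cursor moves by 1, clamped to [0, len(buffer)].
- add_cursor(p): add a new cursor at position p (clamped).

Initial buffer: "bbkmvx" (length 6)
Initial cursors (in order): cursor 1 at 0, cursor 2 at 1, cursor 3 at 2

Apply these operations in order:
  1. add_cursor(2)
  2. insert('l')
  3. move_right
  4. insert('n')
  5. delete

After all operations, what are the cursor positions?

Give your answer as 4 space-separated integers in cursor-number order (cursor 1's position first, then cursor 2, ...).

Answer: 2 4 7 7

Derivation:
After op 1 (add_cursor(2)): buffer="bbkmvx" (len 6), cursors c1@0 c2@1 c3@2 c4@2, authorship ......
After op 2 (insert('l')): buffer="lblbllkmvx" (len 10), cursors c1@1 c2@3 c3@6 c4@6, authorship 1.2.34....
After op 3 (move_right): buffer="lblbllkmvx" (len 10), cursors c1@2 c2@4 c3@7 c4@7, authorship 1.2.34....
After op 4 (insert('n')): buffer="lbnlbnllknnmvx" (len 14), cursors c1@3 c2@6 c3@11 c4@11, authorship 1.12.234.34...
After op 5 (delete): buffer="lblbllkmvx" (len 10), cursors c1@2 c2@4 c3@7 c4@7, authorship 1.2.34....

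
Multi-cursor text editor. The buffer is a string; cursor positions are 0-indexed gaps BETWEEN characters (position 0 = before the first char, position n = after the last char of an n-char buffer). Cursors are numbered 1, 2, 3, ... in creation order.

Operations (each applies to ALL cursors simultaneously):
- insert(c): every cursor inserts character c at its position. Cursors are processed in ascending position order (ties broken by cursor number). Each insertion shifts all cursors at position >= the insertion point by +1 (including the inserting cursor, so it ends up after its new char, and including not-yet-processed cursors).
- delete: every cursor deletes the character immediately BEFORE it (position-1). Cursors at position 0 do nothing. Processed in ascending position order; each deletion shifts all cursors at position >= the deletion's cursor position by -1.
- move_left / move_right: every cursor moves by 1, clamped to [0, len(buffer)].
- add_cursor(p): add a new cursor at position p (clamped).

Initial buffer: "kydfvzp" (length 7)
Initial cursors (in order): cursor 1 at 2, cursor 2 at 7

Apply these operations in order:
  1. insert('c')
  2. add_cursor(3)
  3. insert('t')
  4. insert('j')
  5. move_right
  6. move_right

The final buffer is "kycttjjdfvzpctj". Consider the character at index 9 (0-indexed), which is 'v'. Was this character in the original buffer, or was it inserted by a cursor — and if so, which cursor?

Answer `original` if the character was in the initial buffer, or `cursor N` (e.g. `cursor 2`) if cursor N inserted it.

Answer: original

Derivation:
After op 1 (insert('c')): buffer="kycdfvzpc" (len 9), cursors c1@3 c2@9, authorship ..1.....2
After op 2 (add_cursor(3)): buffer="kycdfvzpc" (len 9), cursors c1@3 c3@3 c2@9, authorship ..1.....2
After op 3 (insert('t')): buffer="kycttdfvzpct" (len 12), cursors c1@5 c3@5 c2@12, authorship ..113.....22
After op 4 (insert('j')): buffer="kycttjjdfvzpctj" (len 15), cursors c1@7 c3@7 c2@15, authorship ..11313.....222
After op 5 (move_right): buffer="kycttjjdfvzpctj" (len 15), cursors c1@8 c3@8 c2@15, authorship ..11313.....222
After op 6 (move_right): buffer="kycttjjdfvzpctj" (len 15), cursors c1@9 c3@9 c2@15, authorship ..11313.....222
Authorship (.=original, N=cursor N): . . 1 1 3 1 3 . . . . . 2 2 2
Index 9: author = original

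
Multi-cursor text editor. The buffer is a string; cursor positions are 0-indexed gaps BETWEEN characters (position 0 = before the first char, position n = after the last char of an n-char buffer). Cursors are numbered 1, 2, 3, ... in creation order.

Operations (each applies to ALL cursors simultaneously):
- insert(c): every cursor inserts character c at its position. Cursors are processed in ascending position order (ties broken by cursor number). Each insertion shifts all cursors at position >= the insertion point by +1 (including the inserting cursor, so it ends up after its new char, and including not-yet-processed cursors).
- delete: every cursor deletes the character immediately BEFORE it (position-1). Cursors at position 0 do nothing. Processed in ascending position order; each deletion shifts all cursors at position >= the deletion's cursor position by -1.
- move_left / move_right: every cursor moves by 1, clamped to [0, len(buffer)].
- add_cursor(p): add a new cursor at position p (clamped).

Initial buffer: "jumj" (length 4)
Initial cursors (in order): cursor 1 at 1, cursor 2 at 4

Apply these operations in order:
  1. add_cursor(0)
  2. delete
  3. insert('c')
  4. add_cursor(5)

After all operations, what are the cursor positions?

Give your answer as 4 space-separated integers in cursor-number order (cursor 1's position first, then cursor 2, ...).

After op 1 (add_cursor(0)): buffer="jumj" (len 4), cursors c3@0 c1@1 c2@4, authorship ....
After op 2 (delete): buffer="um" (len 2), cursors c1@0 c3@0 c2@2, authorship ..
After op 3 (insert('c')): buffer="ccumc" (len 5), cursors c1@2 c3@2 c2@5, authorship 13..2
After op 4 (add_cursor(5)): buffer="ccumc" (len 5), cursors c1@2 c3@2 c2@5 c4@5, authorship 13..2

Answer: 2 5 2 5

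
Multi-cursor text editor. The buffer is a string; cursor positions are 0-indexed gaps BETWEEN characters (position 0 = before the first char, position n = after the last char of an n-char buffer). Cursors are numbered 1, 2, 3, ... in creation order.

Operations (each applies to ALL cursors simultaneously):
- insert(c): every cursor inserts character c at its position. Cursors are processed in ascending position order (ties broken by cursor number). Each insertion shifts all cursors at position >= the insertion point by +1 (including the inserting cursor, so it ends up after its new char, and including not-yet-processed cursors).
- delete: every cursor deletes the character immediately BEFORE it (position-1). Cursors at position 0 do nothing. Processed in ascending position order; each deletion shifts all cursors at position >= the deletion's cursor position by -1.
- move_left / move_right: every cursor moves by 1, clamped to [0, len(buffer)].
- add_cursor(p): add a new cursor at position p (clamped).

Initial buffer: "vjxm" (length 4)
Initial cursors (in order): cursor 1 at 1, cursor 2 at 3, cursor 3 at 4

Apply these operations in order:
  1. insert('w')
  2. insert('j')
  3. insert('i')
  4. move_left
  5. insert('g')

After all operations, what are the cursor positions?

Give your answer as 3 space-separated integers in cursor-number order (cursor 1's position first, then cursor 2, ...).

Answer: 4 10 15

Derivation:
After op 1 (insert('w')): buffer="vwjxwmw" (len 7), cursors c1@2 c2@5 c3@7, authorship .1..2.3
After op 2 (insert('j')): buffer="vwjjxwjmwj" (len 10), cursors c1@3 c2@7 c3@10, authorship .11..22.33
After op 3 (insert('i')): buffer="vwjijxwjimwji" (len 13), cursors c1@4 c2@9 c3@13, authorship .111..222.333
After op 4 (move_left): buffer="vwjijxwjimwji" (len 13), cursors c1@3 c2@8 c3@12, authorship .111..222.333
After op 5 (insert('g')): buffer="vwjgijxwjgimwjgi" (len 16), cursors c1@4 c2@10 c3@15, authorship .1111..2222.3333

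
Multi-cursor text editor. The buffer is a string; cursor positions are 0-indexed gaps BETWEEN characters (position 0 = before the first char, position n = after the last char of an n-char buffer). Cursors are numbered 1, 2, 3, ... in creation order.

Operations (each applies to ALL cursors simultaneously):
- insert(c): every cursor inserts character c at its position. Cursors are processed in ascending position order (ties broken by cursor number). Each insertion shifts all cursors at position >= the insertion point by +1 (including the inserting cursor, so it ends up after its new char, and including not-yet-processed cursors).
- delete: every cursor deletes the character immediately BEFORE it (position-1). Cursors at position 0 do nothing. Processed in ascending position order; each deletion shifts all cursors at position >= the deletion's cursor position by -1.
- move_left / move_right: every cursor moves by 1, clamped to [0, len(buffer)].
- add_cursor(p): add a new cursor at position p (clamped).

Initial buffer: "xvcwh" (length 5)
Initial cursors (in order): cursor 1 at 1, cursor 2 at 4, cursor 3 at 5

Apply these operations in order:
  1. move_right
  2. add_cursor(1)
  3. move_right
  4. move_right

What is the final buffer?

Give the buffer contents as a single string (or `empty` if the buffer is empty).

Answer: xvcwh

Derivation:
After op 1 (move_right): buffer="xvcwh" (len 5), cursors c1@2 c2@5 c3@5, authorship .....
After op 2 (add_cursor(1)): buffer="xvcwh" (len 5), cursors c4@1 c1@2 c2@5 c3@5, authorship .....
After op 3 (move_right): buffer="xvcwh" (len 5), cursors c4@2 c1@3 c2@5 c3@5, authorship .....
After op 4 (move_right): buffer="xvcwh" (len 5), cursors c4@3 c1@4 c2@5 c3@5, authorship .....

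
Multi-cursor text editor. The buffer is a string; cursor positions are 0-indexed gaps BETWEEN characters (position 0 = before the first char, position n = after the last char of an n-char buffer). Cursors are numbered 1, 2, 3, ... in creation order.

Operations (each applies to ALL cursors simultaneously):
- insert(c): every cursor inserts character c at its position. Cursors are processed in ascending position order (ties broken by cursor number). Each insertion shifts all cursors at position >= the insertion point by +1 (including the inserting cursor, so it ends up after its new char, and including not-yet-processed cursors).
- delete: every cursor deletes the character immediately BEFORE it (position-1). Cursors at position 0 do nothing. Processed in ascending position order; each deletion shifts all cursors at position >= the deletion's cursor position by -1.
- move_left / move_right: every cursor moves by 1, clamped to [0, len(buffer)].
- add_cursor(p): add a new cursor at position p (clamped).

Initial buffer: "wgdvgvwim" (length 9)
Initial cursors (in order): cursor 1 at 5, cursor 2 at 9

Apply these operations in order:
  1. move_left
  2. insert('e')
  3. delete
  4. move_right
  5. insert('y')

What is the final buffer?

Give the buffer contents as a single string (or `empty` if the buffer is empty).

Answer: wgdvgyvwimy

Derivation:
After op 1 (move_left): buffer="wgdvgvwim" (len 9), cursors c1@4 c2@8, authorship .........
After op 2 (insert('e')): buffer="wgdvegvwiem" (len 11), cursors c1@5 c2@10, authorship ....1....2.
After op 3 (delete): buffer="wgdvgvwim" (len 9), cursors c1@4 c2@8, authorship .........
After op 4 (move_right): buffer="wgdvgvwim" (len 9), cursors c1@5 c2@9, authorship .........
After op 5 (insert('y')): buffer="wgdvgyvwimy" (len 11), cursors c1@6 c2@11, authorship .....1....2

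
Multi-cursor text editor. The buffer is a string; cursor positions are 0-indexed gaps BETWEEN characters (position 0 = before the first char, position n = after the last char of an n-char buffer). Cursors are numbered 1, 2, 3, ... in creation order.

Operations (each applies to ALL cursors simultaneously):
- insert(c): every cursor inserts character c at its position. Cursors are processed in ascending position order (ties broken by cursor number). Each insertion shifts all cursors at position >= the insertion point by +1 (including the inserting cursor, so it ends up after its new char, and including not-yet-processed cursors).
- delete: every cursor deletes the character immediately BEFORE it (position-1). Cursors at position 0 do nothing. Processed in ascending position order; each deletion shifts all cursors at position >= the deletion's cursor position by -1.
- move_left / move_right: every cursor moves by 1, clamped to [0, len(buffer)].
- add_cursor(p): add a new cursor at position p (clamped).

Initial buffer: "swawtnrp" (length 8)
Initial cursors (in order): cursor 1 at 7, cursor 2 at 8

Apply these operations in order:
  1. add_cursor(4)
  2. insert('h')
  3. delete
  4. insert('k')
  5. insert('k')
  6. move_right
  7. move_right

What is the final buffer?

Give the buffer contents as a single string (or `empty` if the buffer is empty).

After op 1 (add_cursor(4)): buffer="swawtnrp" (len 8), cursors c3@4 c1@7 c2@8, authorship ........
After op 2 (insert('h')): buffer="swawhtnrhph" (len 11), cursors c3@5 c1@9 c2@11, authorship ....3...1.2
After op 3 (delete): buffer="swawtnrp" (len 8), cursors c3@4 c1@7 c2@8, authorship ........
After op 4 (insert('k')): buffer="swawktnrkpk" (len 11), cursors c3@5 c1@9 c2@11, authorship ....3...1.2
After op 5 (insert('k')): buffer="swawkktnrkkpkk" (len 14), cursors c3@6 c1@11 c2@14, authorship ....33...11.22
After op 6 (move_right): buffer="swawkktnrkkpkk" (len 14), cursors c3@7 c1@12 c2@14, authorship ....33...11.22
After op 7 (move_right): buffer="swawkktnrkkpkk" (len 14), cursors c3@8 c1@13 c2@14, authorship ....33...11.22

Answer: swawkktnrkkpkk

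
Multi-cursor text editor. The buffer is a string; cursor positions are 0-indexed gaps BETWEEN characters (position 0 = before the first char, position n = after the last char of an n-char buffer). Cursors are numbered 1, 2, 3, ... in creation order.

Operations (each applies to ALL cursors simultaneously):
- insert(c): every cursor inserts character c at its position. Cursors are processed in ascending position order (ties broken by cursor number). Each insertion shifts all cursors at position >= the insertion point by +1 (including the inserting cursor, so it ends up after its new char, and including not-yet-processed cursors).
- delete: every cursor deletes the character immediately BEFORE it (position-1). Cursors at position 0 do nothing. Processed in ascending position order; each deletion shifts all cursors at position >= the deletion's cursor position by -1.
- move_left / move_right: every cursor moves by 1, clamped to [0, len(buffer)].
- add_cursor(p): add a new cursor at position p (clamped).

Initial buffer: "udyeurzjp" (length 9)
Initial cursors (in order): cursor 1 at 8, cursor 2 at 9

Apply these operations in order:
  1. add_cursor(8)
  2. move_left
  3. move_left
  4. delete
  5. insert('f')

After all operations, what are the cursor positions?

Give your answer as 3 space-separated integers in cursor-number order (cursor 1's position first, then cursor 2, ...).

After op 1 (add_cursor(8)): buffer="udyeurzjp" (len 9), cursors c1@8 c3@8 c2@9, authorship .........
After op 2 (move_left): buffer="udyeurzjp" (len 9), cursors c1@7 c3@7 c2@8, authorship .........
After op 3 (move_left): buffer="udyeurzjp" (len 9), cursors c1@6 c3@6 c2@7, authorship .........
After op 4 (delete): buffer="udyejp" (len 6), cursors c1@4 c2@4 c3@4, authorship ......
After op 5 (insert('f')): buffer="udyefffjp" (len 9), cursors c1@7 c2@7 c3@7, authorship ....123..

Answer: 7 7 7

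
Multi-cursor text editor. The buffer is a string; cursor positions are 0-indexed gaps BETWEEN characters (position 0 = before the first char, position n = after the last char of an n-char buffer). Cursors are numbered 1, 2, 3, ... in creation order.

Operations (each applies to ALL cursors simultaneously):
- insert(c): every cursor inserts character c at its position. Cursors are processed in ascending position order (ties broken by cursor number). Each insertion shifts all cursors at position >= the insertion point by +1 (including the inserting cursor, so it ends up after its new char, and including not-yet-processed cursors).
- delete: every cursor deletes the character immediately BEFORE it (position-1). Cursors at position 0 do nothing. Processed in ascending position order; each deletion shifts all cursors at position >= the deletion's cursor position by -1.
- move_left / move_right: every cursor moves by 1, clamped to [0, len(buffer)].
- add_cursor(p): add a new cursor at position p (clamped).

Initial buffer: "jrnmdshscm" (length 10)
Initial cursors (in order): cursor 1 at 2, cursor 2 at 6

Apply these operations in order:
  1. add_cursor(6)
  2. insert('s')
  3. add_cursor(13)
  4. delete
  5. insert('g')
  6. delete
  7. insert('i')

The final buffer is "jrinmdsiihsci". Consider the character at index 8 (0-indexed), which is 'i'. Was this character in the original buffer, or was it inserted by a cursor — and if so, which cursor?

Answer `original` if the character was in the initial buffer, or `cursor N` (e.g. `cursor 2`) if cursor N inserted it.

Answer: cursor 3

Derivation:
After op 1 (add_cursor(6)): buffer="jrnmdshscm" (len 10), cursors c1@2 c2@6 c3@6, authorship ..........
After op 2 (insert('s')): buffer="jrsnmdssshscm" (len 13), cursors c1@3 c2@9 c3@9, authorship ..1....23....
After op 3 (add_cursor(13)): buffer="jrsnmdssshscm" (len 13), cursors c1@3 c2@9 c3@9 c4@13, authorship ..1....23....
After op 4 (delete): buffer="jrnmdshsc" (len 9), cursors c1@2 c2@6 c3@6 c4@9, authorship .........
After op 5 (insert('g')): buffer="jrgnmdsgghscg" (len 13), cursors c1@3 c2@9 c3@9 c4@13, authorship ..1....23...4
After op 6 (delete): buffer="jrnmdshsc" (len 9), cursors c1@2 c2@6 c3@6 c4@9, authorship .........
After op 7 (insert('i')): buffer="jrinmdsiihsci" (len 13), cursors c1@3 c2@9 c3@9 c4@13, authorship ..1....23...4
Authorship (.=original, N=cursor N): . . 1 . . . . 2 3 . . . 4
Index 8: author = 3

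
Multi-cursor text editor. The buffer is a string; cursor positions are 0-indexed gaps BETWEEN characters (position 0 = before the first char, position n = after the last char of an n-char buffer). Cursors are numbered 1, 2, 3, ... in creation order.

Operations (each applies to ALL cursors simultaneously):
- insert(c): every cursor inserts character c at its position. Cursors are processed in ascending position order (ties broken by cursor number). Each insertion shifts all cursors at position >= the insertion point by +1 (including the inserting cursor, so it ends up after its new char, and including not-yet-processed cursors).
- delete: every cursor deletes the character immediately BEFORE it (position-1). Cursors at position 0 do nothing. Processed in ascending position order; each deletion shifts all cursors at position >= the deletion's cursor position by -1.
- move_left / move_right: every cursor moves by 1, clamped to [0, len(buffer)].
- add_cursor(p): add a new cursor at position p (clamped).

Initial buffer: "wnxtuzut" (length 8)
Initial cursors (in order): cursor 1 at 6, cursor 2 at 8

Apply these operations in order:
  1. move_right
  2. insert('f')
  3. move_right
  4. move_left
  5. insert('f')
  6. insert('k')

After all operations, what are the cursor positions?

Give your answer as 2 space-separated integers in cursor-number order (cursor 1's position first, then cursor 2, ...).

Answer: 10 13

Derivation:
After op 1 (move_right): buffer="wnxtuzut" (len 8), cursors c1@7 c2@8, authorship ........
After op 2 (insert('f')): buffer="wnxtuzuftf" (len 10), cursors c1@8 c2@10, authorship .......1.2
After op 3 (move_right): buffer="wnxtuzuftf" (len 10), cursors c1@9 c2@10, authorship .......1.2
After op 4 (move_left): buffer="wnxtuzuftf" (len 10), cursors c1@8 c2@9, authorship .......1.2
After op 5 (insert('f')): buffer="wnxtuzufftff" (len 12), cursors c1@9 c2@11, authorship .......11.22
After op 6 (insert('k')): buffer="wnxtuzuffktfkf" (len 14), cursors c1@10 c2@13, authorship .......111.222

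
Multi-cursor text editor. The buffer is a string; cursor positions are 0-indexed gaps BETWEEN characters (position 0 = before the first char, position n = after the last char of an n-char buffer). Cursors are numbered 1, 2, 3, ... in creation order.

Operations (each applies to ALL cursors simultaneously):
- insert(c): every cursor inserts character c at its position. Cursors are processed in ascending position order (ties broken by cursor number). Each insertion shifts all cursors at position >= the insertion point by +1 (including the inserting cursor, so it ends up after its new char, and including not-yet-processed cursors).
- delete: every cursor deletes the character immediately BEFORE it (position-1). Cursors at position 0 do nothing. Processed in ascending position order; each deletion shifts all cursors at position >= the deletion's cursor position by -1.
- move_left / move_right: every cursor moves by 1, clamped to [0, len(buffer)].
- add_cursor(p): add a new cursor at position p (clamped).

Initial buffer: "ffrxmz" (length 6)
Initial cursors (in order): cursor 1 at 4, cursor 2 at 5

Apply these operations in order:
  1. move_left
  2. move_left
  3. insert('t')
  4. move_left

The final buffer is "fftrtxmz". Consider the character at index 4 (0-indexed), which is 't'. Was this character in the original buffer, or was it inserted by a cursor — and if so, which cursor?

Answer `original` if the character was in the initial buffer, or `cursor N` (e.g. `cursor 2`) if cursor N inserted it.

After op 1 (move_left): buffer="ffrxmz" (len 6), cursors c1@3 c2@4, authorship ......
After op 2 (move_left): buffer="ffrxmz" (len 6), cursors c1@2 c2@3, authorship ......
After op 3 (insert('t')): buffer="fftrtxmz" (len 8), cursors c1@3 c2@5, authorship ..1.2...
After op 4 (move_left): buffer="fftrtxmz" (len 8), cursors c1@2 c2@4, authorship ..1.2...
Authorship (.=original, N=cursor N): . . 1 . 2 . . .
Index 4: author = 2

Answer: cursor 2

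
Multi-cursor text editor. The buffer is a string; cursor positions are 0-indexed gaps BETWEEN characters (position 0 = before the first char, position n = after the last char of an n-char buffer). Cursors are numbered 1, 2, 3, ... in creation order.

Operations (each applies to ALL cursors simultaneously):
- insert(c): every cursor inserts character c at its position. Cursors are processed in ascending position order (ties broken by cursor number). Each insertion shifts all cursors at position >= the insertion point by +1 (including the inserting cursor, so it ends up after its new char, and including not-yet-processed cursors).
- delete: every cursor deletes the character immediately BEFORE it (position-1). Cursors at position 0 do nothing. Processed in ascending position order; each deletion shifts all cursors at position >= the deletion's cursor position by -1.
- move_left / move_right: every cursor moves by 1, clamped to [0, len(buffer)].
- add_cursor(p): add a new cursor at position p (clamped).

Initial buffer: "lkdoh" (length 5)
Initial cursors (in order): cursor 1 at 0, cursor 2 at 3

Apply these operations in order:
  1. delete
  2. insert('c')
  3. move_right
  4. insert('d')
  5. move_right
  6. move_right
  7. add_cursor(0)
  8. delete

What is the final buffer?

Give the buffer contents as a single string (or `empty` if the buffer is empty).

Answer: cldkod

Derivation:
After op 1 (delete): buffer="lkoh" (len 4), cursors c1@0 c2@2, authorship ....
After op 2 (insert('c')): buffer="clkcoh" (len 6), cursors c1@1 c2@4, authorship 1..2..
After op 3 (move_right): buffer="clkcoh" (len 6), cursors c1@2 c2@5, authorship 1..2..
After op 4 (insert('d')): buffer="cldkcodh" (len 8), cursors c1@3 c2@7, authorship 1.1.2.2.
After op 5 (move_right): buffer="cldkcodh" (len 8), cursors c1@4 c2@8, authorship 1.1.2.2.
After op 6 (move_right): buffer="cldkcodh" (len 8), cursors c1@5 c2@8, authorship 1.1.2.2.
After op 7 (add_cursor(0)): buffer="cldkcodh" (len 8), cursors c3@0 c1@5 c2@8, authorship 1.1.2.2.
After op 8 (delete): buffer="cldkod" (len 6), cursors c3@0 c1@4 c2@6, authorship 1.1..2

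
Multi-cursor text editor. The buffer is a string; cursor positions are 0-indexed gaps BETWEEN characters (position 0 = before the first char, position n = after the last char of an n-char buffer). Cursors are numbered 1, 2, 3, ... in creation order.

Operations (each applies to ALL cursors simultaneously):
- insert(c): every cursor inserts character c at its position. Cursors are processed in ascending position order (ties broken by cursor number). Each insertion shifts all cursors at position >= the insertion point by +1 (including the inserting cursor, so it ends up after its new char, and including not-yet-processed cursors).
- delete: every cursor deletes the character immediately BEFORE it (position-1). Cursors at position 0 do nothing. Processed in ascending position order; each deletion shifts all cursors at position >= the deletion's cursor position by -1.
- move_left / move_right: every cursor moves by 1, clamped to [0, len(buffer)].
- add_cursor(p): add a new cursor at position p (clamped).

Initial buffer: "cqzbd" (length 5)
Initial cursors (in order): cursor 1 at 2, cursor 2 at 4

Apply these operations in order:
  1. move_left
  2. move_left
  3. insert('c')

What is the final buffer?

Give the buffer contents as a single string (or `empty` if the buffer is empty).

Answer: ccqczbd

Derivation:
After op 1 (move_left): buffer="cqzbd" (len 5), cursors c1@1 c2@3, authorship .....
After op 2 (move_left): buffer="cqzbd" (len 5), cursors c1@0 c2@2, authorship .....
After op 3 (insert('c')): buffer="ccqczbd" (len 7), cursors c1@1 c2@4, authorship 1..2...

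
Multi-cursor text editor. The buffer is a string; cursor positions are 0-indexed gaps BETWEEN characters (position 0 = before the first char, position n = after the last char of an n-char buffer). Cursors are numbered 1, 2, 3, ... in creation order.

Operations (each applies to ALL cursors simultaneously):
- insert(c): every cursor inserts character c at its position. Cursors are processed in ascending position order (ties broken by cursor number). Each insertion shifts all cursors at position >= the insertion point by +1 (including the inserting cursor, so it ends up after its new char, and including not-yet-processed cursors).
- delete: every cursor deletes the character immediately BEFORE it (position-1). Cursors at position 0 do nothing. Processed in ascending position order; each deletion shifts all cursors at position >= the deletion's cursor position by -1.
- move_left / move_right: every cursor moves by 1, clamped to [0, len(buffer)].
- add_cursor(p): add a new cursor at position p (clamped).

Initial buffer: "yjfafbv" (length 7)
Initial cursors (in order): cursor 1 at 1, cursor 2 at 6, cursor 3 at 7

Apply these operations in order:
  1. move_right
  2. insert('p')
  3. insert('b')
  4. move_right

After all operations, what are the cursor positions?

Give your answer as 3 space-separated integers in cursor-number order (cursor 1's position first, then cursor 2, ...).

After op 1 (move_right): buffer="yjfafbv" (len 7), cursors c1@2 c2@7 c3@7, authorship .......
After op 2 (insert('p')): buffer="yjpfafbvpp" (len 10), cursors c1@3 c2@10 c3@10, authorship ..1.....23
After op 3 (insert('b')): buffer="yjpbfafbvppbb" (len 13), cursors c1@4 c2@13 c3@13, authorship ..11.....2323
After op 4 (move_right): buffer="yjpbfafbvppbb" (len 13), cursors c1@5 c2@13 c3@13, authorship ..11.....2323

Answer: 5 13 13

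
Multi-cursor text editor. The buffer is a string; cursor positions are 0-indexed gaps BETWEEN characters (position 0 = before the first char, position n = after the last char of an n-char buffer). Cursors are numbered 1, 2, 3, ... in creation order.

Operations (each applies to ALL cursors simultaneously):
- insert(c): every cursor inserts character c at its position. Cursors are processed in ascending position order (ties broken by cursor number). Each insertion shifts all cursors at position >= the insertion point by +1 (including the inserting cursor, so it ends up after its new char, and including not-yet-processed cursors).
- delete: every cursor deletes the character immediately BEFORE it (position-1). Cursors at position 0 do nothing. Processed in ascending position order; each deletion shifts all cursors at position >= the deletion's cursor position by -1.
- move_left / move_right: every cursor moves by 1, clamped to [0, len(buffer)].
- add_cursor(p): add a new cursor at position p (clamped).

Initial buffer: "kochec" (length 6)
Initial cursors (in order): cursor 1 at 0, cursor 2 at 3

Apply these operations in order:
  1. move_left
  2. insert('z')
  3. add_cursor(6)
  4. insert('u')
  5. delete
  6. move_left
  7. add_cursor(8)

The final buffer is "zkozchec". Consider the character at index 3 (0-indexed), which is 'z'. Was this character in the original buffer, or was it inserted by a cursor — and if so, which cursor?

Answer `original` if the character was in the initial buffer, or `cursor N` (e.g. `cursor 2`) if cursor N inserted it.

Answer: cursor 2

Derivation:
After op 1 (move_left): buffer="kochec" (len 6), cursors c1@0 c2@2, authorship ......
After op 2 (insert('z')): buffer="zkozchec" (len 8), cursors c1@1 c2@4, authorship 1..2....
After op 3 (add_cursor(6)): buffer="zkozchec" (len 8), cursors c1@1 c2@4 c3@6, authorship 1..2....
After op 4 (insert('u')): buffer="zukozuchuec" (len 11), cursors c1@2 c2@6 c3@9, authorship 11..22..3..
After op 5 (delete): buffer="zkozchec" (len 8), cursors c1@1 c2@4 c3@6, authorship 1..2....
After op 6 (move_left): buffer="zkozchec" (len 8), cursors c1@0 c2@3 c3@5, authorship 1..2....
After op 7 (add_cursor(8)): buffer="zkozchec" (len 8), cursors c1@0 c2@3 c3@5 c4@8, authorship 1..2....
Authorship (.=original, N=cursor N): 1 . . 2 . . . .
Index 3: author = 2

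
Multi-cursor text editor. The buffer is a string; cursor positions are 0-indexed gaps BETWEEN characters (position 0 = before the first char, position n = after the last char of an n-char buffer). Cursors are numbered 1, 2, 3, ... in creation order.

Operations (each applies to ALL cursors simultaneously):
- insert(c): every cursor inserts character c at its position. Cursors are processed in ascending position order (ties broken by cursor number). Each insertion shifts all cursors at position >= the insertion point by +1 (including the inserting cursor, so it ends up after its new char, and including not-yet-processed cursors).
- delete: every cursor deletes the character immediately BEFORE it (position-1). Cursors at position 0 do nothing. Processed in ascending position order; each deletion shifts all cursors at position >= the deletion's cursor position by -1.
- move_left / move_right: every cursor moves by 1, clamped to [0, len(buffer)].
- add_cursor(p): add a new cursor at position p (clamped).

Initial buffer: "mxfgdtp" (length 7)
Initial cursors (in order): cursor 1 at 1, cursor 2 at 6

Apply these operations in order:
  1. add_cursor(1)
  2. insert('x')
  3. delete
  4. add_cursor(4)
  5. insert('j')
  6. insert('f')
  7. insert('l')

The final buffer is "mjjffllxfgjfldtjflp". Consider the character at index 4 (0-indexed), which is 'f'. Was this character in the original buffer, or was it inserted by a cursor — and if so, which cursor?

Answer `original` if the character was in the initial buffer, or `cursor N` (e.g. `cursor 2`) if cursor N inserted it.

After op 1 (add_cursor(1)): buffer="mxfgdtp" (len 7), cursors c1@1 c3@1 c2@6, authorship .......
After op 2 (insert('x')): buffer="mxxxfgdtxp" (len 10), cursors c1@3 c3@3 c2@9, authorship .13.....2.
After op 3 (delete): buffer="mxfgdtp" (len 7), cursors c1@1 c3@1 c2@6, authorship .......
After op 4 (add_cursor(4)): buffer="mxfgdtp" (len 7), cursors c1@1 c3@1 c4@4 c2@6, authorship .......
After op 5 (insert('j')): buffer="mjjxfgjdtjp" (len 11), cursors c1@3 c3@3 c4@7 c2@10, authorship .13...4..2.
After op 6 (insert('f')): buffer="mjjffxfgjfdtjfp" (len 15), cursors c1@5 c3@5 c4@10 c2@14, authorship .1313...44..22.
After op 7 (insert('l')): buffer="mjjffllxfgjfldtjflp" (len 19), cursors c1@7 c3@7 c4@13 c2@18, authorship .131313...444..222.
Authorship (.=original, N=cursor N): . 1 3 1 3 1 3 . . . 4 4 4 . . 2 2 2 .
Index 4: author = 3

Answer: cursor 3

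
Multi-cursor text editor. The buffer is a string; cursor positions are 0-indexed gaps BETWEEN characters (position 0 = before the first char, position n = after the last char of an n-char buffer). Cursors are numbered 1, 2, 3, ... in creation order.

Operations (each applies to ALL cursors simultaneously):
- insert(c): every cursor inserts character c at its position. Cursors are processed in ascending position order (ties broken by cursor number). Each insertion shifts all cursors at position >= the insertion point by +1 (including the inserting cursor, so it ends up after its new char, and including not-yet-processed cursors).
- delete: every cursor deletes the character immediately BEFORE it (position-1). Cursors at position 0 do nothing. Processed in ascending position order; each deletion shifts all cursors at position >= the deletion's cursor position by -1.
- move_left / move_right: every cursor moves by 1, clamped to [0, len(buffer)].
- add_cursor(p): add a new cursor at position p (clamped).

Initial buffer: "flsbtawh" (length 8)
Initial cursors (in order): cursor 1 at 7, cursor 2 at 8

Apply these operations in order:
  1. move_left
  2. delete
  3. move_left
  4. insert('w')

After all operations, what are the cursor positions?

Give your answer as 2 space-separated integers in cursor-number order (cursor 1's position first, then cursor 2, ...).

After op 1 (move_left): buffer="flsbtawh" (len 8), cursors c1@6 c2@7, authorship ........
After op 2 (delete): buffer="flsbth" (len 6), cursors c1@5 c2@5, authorship ......
After op 3 (move_left): buffer="flsbth" (len 6), cursors c1@4 c2@4, authorship ......
After op 4 (insert('w')): buffer="flsbwwth" (len 8), cursors c1@6 c2@6, authorship ....12..

Answer: 6 6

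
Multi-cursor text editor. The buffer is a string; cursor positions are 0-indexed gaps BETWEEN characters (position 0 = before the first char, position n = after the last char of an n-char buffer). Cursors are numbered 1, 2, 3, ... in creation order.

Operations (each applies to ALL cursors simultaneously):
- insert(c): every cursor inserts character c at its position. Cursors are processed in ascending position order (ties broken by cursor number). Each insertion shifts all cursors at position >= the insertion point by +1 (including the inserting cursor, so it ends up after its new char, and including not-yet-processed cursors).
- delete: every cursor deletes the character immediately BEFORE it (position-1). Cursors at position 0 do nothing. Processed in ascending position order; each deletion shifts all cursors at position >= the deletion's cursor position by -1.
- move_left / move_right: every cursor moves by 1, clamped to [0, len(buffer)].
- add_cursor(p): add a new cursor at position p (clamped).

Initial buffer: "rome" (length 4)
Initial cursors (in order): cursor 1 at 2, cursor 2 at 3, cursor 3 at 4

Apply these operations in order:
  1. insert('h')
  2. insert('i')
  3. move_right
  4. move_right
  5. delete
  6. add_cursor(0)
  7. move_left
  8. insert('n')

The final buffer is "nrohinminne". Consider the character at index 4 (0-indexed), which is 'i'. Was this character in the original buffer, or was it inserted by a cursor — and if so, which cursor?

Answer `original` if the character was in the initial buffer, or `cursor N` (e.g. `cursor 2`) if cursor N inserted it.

After op 1 (insert('h')): buffer="rohmheh" (len 7), cursors c1@3 c2@5 c3@7, authorship ..1.2.3
After op 2 (insert('i')): buffer="rohimhiehi" (len 10), cursors c1@4 c2@7 c3@10, authorship ..11.22.33
After op 3 (move_right): buffer="rohimhiehi" (len 10), cursors c1@5 c2@8 c3@10, authorship ..11.22.33
After op 4 (move_right): buffer="rohimhiehi" (len 10), cursors c1@6 c2@9 c3@10, authorship ..11.22.33
After op 5 (delete): buffer="rohimie" (len 7), cursors c1@5 c2@7 c3@7, authorship ..11.2.
After op 6 (add_cursor(0)): buffer="rohimie" (len 7), cursors c4@0 c1@5 c2@7 c3@7, authorship ..11.2.
After op 7 (move_left): buffer="rohimie" (len 7), cursors c4@0 c1@4 c2@6 c3@6, authorship ..11.2.
After op 8 (insert('n')): buffer="nrohinminne" (len 11), cursors c4@1 c1@6 c2@10 c3@10, authorship 4..111.223.
Authorship (.=original, N=cursor N): 4 . . 1 1 1 . 2 2 3 .
Index 4: author = 1

Answer: cursor 1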